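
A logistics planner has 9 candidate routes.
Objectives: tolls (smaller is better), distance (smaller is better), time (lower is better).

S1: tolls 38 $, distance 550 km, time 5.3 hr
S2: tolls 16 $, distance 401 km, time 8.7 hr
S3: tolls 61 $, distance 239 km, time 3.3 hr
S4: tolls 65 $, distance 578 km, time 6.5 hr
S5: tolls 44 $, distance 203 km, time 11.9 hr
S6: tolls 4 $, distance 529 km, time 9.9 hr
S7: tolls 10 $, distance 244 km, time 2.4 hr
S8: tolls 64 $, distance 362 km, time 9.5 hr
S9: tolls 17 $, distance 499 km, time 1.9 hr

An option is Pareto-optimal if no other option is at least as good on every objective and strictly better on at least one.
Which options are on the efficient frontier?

S1: dominated by S7 (tolls 10≤38, distance 244≤550, time 2.4≤5.3).
S2: dominated by S7 (tolls 10≤16, distance 244≤401, time 2.4≤8.7).
S3: not dominated.
S4: dominated by S1 (tolls 38≤65, distance 550≤578, time 5.3≤6.5).
S5: not dominated (best distance).
S6: not dominated (best tolls).
S7: not dominated.
S8: dominated by S3 (tolls 61≤64, distance 239≤362, time 3.3≤9.5).
S9: not dominated (best time).

S3, S5, S6, S7, S9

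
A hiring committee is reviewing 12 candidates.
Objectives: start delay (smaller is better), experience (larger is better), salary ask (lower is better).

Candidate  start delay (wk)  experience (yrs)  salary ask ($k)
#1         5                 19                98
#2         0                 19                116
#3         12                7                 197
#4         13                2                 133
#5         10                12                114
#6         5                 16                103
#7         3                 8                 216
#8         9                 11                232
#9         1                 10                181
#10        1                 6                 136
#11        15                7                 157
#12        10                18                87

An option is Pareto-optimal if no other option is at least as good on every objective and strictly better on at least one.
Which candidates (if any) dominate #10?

#2: start delay 0≤1, experience 19≥6, salary ask 116≤136 — dominates #10.
Others (#1, #3, #4, #5, #6, #7, #8, #9, #11, #12) are each worse than #10 on at least one objective.

#2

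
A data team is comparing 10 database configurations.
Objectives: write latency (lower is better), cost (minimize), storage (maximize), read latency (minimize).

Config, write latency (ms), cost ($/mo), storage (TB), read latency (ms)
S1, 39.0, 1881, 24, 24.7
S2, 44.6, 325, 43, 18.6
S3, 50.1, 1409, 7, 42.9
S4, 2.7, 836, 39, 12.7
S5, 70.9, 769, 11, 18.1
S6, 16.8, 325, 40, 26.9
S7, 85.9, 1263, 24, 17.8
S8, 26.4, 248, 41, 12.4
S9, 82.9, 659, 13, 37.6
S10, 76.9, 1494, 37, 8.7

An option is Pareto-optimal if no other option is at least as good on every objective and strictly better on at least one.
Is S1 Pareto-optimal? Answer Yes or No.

No

S4 vs S1: write latency 2.7≤39.0, cost 836≤1881, storage 39≥24, read latency 12.7≤24.7 — S4 is at least as good on every objective and strictly better on at least one, so S4 dominates S1.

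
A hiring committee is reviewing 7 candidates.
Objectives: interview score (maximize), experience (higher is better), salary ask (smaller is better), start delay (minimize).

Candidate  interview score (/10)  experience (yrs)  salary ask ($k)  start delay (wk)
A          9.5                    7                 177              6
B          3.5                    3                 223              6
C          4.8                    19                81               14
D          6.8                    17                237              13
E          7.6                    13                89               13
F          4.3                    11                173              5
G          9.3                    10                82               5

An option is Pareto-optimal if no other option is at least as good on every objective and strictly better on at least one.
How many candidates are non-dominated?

A: not dominated (best interview score).
B: dominated by A (interview score 9.5≥3.5, experience 7≥3, salary ask 177≤223, start delay 6≤6).
C: not dominated (best experience).
D: not dominated.
E: not dominated.
F: not dominated.
G: not dominated.
Pareto-optimal: A, C, D, E, F, G → 6.

6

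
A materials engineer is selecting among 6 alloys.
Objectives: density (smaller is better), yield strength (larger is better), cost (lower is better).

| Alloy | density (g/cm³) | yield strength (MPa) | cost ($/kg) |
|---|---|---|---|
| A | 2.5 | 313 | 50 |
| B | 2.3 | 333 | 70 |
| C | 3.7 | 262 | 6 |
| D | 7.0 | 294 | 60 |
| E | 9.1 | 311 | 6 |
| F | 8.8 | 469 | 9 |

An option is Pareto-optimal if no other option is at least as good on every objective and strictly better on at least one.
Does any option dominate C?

A: worse on cost (50 vs 6).
B: worse on cost (70 vs 6).
D: worse on density (7.0 vs 3.7).
E: worse on density (9.1 vs 3.7).
F: worse on density (8.8 vs 3.7).
No option is at least as good as C on every objective and strictly better on one.

No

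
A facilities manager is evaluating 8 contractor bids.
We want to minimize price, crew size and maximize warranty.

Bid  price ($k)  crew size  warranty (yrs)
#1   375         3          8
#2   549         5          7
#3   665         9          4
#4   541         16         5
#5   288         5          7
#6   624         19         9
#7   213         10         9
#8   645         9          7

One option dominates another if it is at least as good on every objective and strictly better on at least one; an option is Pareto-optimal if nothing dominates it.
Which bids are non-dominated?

#1, #5, #7

#1: not dominated (best crew size).
#2: dominated by #1 (price 375≤549, crew size 3≤5, warranty 8≥7).
#3: dominated by #1 (price 375≤665, crew size 3≤9, warranty 8≥4).
#4: dominated by #1 (price 375≤541, crew size 3≤16, warranty 8≥5).
#5: not dominated.
#6: dominated by #7 (price 213≤624, crew size 10≤19, warranty 9≥9).
#7: not dominated (best price).
#8: dominated by #1 (price 375≤645, crew size 3≤9, warranty 8≥7).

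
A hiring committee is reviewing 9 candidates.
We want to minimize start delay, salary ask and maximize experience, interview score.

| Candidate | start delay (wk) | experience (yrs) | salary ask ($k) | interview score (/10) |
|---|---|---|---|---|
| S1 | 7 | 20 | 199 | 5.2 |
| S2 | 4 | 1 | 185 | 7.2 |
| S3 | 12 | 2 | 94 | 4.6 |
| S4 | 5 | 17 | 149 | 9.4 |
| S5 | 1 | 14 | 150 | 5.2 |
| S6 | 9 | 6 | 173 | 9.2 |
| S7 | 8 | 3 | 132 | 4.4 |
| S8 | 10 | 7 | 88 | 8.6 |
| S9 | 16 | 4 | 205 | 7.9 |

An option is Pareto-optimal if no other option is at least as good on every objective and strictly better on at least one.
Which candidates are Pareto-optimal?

S1: not dominated (best experience).
S2: not dominated.
S3: dominated by S8 (start delay 10≤12, experience 7≥2, salary ask 88≤94, interview score 8.6≥4.6).
S4: not dominated (best interview score).
S5: not dominated (best start delay).
S6: dominated by S4 (start delay 5≤9, experience 17≥6, salary ask 149≤173, interview score 9.4≥9.2).
S7: not dominated.
S8: not dominated (best salary ask).
S9: dominated by S4 (start delay 5≤16, experience 17≥4, salary ask 149≤205, interview score 9.4≥7.9).

S1, S2, S4, S5, S7, S8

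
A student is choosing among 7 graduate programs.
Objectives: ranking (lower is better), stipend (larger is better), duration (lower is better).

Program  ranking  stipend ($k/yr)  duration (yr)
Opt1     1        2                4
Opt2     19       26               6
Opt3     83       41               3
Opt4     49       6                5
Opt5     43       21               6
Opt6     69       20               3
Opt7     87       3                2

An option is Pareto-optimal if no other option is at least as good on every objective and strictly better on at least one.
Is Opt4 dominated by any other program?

Opt1: worse on stipend (2 vs 6).
Opt2: worse on duration (6 vs 5).
Opt3: worse on ranking (83 vs 49).
Opt5: worse on duration (6 vs 5).
Opt6: worse on ranking (69 vs 49).
Opt7: worse on ranking (87 vs 49).
No option is at least as good as Opt4 on every objective and strictly better on one.

No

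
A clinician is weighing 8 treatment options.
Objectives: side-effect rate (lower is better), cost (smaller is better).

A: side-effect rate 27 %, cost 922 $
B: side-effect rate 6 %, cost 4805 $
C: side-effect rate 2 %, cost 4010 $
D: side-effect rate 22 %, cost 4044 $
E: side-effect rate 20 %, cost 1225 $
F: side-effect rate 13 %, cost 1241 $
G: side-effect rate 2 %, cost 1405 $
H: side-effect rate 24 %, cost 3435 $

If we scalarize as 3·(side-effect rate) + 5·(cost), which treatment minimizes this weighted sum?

A

A: 3·27 + 5·922 = 4691
B: 3·6 + 5·4805 = 24043
C: 3·2 + 5·4010 = 20056
D: 3·22 + 5·4044 = 20286
E: 3·20 + 5·1225 = 6185
F: 3·13 + 5·1241 = 6244
G: 3·2 + 5·1405 = 7031
H: 3·24 + 5·3435 = 17247
Lowest: A at 4691.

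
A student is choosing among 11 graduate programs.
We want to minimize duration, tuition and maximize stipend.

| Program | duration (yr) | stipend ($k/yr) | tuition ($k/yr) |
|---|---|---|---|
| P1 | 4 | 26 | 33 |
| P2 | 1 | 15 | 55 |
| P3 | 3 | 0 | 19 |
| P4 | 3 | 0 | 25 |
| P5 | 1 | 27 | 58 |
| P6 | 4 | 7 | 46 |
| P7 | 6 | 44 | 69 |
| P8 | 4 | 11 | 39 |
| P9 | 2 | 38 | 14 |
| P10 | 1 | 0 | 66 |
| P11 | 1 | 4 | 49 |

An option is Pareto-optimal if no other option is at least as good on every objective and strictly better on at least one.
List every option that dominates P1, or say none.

P9

P9: duration 2≤4, stipend 38≥26, tuition 14≤33 — dominates P1.
Others (P2, P3, P4, P5, P6, P7, P8, P10, P11) are each worse than P1 on at least one objective.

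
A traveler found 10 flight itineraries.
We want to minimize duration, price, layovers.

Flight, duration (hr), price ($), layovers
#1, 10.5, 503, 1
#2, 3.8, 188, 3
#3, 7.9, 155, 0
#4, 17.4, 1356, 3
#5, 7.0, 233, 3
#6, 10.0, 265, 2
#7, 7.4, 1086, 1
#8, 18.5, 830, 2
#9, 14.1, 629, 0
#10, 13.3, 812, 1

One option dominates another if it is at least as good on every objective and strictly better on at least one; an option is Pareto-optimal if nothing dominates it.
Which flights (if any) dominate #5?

#2

#2: duration 3.8≤7.0, price 188≤233, layovers 3≤3 — dominates #5.
Others (#1, #3, #4, #6, #7, #8, #9, #10) are each worse than #5 on at least one objective.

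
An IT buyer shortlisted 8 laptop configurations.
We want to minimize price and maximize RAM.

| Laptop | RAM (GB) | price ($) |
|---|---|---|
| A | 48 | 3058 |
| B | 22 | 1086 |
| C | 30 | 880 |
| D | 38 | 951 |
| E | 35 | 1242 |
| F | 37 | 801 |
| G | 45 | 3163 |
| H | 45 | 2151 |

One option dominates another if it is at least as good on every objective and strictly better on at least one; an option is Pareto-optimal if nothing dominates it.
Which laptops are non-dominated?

A: not dominated (best RAM).
B: dominated by C (RAM 30≥22, price 880≤1086).
C: dominated by F (RAM 37≥30, price 801≤880).
D: not dominated.
E: dominated by D (RAM 38≥35, price 951≤1242).
F: not dominated (best price).
G: dominated by A (RAM 48≥45, price 3058≤3163).
H: not dominated.

A, D, F, H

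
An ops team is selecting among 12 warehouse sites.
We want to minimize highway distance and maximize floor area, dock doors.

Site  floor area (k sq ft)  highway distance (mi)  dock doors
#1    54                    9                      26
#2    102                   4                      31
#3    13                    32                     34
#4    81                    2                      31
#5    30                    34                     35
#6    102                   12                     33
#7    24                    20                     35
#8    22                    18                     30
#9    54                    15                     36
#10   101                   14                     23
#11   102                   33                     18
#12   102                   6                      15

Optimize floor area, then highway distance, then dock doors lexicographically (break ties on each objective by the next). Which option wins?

#2

First maximize floor area: best is 102, kept {#2, #6, #11, #12}.
Then minimize highway distance: best is 4, kept {#2}.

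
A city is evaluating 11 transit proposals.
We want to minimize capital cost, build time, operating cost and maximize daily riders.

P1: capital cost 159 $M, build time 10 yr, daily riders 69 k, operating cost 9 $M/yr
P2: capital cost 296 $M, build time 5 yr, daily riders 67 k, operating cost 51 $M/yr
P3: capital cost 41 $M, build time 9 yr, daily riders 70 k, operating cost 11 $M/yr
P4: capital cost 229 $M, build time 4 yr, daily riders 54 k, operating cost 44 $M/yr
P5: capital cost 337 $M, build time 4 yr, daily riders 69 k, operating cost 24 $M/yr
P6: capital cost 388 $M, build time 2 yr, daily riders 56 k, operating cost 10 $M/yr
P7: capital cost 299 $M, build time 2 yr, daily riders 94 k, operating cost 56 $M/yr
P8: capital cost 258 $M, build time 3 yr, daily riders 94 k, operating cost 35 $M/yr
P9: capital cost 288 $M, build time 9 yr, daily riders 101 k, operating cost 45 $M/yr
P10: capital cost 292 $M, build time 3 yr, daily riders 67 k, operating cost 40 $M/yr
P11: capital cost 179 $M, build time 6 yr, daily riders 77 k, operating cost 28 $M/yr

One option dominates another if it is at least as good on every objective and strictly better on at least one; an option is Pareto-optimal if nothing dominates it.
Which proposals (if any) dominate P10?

P8

P8: capital cost 258≤292, build time 3≤3, daily riders 94≥67, operating cost 35≤40 — dominates P10.
Others (P1, P2, P3, P4, P5, P6, P7, P9, P11) are each worse than P10 on at least one objective.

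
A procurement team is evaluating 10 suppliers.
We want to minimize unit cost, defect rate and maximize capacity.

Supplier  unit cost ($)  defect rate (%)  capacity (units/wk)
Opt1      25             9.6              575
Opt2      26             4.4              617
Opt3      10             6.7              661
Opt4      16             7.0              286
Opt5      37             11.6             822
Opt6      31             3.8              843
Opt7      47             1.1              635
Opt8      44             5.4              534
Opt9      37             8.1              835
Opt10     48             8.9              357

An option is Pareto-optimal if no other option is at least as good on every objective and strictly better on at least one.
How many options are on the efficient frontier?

Opt1: dominated by Opt3 (unit cost 10≤25, defect rate 6.7≤9.6, capacity 661≥575).
Opt2: not dominated.
Opt3: not dominated (best unit cost).
Opt4: dominated by Opt3 (unit cost 10≤16, defect rate 6.7≤7.0, capacity 661≥286).
Opt5: dominated by Opt6 (unit cost 31≤37, defect rate 3.8≤11.6, capacity 843≥822).
Opt6: not dominated (best capacity).
Opt7: not dominated (best defect rate).
Opt8: dominated by Opt2 (unit cost 26≤44, defect rate 4.4≤5.4, capacity 617≥534).
Opt9: dominated by Opt6 (unit cost 31≤37, defect rate 3.8≤8.1, capacity 843≥835).
Opt10: dominated by Opt2 (unit cost 26≤48, defect rate 4.4≤8.9, capacity 617≥357).
Pareto-optimal: Opt2, Opt3, Opt6, Opt7 → 4.

4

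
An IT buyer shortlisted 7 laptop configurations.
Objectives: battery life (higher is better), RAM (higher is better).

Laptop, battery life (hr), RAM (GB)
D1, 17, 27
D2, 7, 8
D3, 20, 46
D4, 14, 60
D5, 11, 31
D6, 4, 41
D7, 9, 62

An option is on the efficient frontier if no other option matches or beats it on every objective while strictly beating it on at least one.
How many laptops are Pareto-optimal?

D1: dominated by D3 (battery life 20≥17, RAM 46≥27).
D2: dominated by D1 (battery life 17≥7, RAM 27≥8).
D3: not dominated (best battery life).
D4: not dominated.
D5: dominated by D3 (battery life 20≥11, RAM 46≥31).
D6: dominated by D3 (battery life 20≥4, RAM 46≥41).
D7: not dominated (best RAM).
Pareto-optimal: D3, D4, D7 → 3.

3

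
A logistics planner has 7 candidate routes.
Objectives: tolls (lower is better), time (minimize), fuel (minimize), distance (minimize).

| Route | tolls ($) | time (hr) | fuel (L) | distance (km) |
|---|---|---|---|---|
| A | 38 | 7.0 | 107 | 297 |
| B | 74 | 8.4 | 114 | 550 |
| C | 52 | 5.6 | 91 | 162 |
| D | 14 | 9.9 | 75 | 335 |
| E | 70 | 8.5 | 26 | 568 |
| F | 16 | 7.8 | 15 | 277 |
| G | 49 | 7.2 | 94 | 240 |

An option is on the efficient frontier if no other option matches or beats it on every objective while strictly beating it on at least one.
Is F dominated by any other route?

A: worse on tolls (38 vs 16).
B: worse on tolls (74 vs 16).
C: worse on tolls (52 vs 16).
D: worse on time (9.9 vs 7.8).
E: worse on tolls (70 vs 16).
G: worse on tolls (49 vs 16).
No option is at least as good as F on every objective and strictly better on one.

No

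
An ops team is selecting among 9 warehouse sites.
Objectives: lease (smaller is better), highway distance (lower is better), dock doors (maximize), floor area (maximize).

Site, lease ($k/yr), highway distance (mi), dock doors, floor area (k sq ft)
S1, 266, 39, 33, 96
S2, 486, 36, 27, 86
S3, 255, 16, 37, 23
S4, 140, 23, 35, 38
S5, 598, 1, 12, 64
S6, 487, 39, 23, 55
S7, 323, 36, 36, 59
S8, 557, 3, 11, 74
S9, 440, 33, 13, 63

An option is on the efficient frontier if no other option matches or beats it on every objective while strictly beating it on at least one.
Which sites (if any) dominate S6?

S1: lease 266≤487, highway distance 39≤39, dock doors 33≥23, floor area 96≥55 — dominates S6.
S2: lease 486≤487, highway distance 36≤39, dock doors 27≥23, floor area 86≥55 — dominates S6.
S7: lease 323≤487, highway distance 36≤39, dock doors 36≥23, floor area 59≥55 — dominates S6.
Others (S3, S4, S5, S8, S9) are each worse than S6 on at least one objective.

S1, S2, S7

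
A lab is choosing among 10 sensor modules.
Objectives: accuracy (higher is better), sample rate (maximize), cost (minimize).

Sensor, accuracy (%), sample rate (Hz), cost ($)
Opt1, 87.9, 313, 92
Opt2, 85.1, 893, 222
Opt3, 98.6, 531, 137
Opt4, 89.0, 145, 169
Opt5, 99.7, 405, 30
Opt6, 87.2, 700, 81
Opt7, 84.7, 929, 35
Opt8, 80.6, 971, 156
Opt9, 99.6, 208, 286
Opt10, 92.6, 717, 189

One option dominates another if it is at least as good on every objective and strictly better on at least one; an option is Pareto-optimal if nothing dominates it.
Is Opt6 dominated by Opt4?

No

Opt4 vs Opt6: Opt4 is worse on sample rate (145 vs 700), so it does not dominate Opt6.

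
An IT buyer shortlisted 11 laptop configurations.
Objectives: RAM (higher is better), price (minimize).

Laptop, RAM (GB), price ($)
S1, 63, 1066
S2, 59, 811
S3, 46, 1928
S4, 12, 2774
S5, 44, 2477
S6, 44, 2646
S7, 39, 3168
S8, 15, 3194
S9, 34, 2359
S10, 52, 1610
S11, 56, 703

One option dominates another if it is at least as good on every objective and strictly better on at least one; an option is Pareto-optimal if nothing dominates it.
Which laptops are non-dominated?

S1, S2, S11

S1: not dominated (best RAM).
S2: not dominated.
S3: dominated by S1 (RAM 63≥46, price 1066≤1928).
S4: dominated by S1 (RAM 63≥12, price 1066≤2774).
S5: dominated by S1 (RAM 63≥44, price 1066≤2477).
S6: dominated by S1 (RAM 63≥44, price 1066≤2646).
S7: dominated by S1 (RAM 63≥39, price 1066≤3168).
S8: dominated by S1 (RAM 63≥15, price 1066≤3194).
S9: dominated by S1 (RAM 63≥34, price 1066≤2359).
S10: dominated by S1 (RAM 63≥52, price 1066≤1610).
S11: not dominated (best price).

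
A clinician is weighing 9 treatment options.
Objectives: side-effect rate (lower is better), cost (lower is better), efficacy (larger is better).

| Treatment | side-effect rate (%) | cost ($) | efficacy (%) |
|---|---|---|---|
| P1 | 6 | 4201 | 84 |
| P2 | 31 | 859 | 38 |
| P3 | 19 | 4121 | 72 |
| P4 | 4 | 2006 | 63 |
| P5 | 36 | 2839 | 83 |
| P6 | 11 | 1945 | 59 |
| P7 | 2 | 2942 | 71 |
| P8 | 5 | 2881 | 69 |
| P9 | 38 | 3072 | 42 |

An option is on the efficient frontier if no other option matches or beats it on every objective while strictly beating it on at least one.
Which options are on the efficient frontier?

P1: not dominated (best efficacy).
P2: not dominated (best cost).
P3: not dominated.
P4: not dominated.
P5: not dominated.
P6: not dominated.
P7: not dominated (best side-effect rate).
P8: not dominated.
P9: dominated by P4 (side-effect rate 4≤38, cost 2006≤3072, efficacy 63≥42).

P1, P2, P3, P4, P5, P6, P7, P8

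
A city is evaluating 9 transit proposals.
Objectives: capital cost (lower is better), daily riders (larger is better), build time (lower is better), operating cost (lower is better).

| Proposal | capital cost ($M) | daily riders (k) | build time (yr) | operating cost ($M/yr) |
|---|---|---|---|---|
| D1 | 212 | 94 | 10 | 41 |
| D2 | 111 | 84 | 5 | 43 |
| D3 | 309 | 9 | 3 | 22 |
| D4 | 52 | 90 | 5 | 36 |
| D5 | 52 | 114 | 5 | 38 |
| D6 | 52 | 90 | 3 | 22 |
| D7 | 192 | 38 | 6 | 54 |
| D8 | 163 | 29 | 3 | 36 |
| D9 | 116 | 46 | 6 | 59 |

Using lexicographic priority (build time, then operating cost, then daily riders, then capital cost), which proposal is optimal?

D6

First minimize build time: best is 3, kept {D3, D6, D8}.
Then minimize operating cost: best is 22, kept {D3, D6}.
Then maximize daily riders: best is 90, kept {D6}.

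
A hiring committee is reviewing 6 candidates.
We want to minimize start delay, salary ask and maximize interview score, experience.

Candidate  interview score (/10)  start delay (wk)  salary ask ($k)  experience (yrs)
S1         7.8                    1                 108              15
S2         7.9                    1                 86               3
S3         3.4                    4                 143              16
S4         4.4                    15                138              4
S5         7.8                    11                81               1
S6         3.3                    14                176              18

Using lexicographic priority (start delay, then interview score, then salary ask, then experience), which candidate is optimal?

S2

First minimize start delay: best is 1, kept {S1, S2}.
Then maximize interview score: best is 7.9, kept {S2}.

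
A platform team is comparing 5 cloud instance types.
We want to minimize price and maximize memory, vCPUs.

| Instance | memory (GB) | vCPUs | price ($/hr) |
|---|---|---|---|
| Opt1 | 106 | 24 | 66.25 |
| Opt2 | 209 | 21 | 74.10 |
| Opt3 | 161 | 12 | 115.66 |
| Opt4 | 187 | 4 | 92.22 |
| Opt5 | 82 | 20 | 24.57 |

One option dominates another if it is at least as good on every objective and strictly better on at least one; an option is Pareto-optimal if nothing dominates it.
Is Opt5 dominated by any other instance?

Opt1: worse on price (66.25 vs 24.57).
Opt2: worse on price (74.10 vs 24.57).
Opt3: worse on vCPUs (12 vs 20).
Opt4: worse on vCPUs (4 vs 20).
No option is at least as good as Opt5 on every objective and strictly better on one.

No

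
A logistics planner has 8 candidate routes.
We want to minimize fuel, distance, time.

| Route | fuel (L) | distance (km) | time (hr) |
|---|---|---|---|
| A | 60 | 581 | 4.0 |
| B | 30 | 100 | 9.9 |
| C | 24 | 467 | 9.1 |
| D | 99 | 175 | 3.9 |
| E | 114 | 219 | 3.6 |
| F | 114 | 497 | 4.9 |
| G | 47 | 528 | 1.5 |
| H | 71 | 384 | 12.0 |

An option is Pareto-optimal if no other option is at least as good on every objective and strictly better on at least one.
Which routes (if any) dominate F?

D: fuel 99≤114, distance 175≤497, time 3.9≤4.9 — dominates F.
E: fuel 114≤114, distance 219≤497, time 3.6≤4.9 — dominates F.
Others (A, B, C, G, H) are each worse than F on at least one objective.

D, E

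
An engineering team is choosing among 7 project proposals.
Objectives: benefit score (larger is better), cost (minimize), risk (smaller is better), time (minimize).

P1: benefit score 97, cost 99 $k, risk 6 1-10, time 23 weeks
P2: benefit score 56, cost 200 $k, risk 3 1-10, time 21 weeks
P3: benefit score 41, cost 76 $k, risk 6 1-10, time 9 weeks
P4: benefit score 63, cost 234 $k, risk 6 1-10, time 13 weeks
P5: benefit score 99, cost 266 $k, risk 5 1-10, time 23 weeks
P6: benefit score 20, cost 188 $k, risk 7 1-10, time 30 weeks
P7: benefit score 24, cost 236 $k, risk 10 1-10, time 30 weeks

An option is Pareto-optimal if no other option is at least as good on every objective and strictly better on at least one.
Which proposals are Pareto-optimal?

P1, P2, P3, P4, P5

P1: not dominated.
P2: not dominated (best risk).
P3: not dominated (best cost).
P4: not dominated.
P5: not dominated (best benefit score).
P6: dominated by P1 (benefit score 97≥20, cost 99≤188, risk 6≤7, time 23≤30).
P7: dominated by P1 (benefit score 97≥24, cost 99≤236, risk 6≤10, time 23≤30).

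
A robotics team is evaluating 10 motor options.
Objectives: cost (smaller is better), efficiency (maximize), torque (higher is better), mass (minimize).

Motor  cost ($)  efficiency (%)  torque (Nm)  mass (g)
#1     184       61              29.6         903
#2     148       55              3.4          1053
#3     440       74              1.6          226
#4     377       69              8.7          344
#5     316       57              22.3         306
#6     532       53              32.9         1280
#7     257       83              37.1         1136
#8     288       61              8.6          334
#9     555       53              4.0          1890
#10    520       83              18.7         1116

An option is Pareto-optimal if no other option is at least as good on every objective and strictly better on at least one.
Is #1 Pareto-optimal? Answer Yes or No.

#2: worse on efficiency (55 vs 61).
#3: worse on cost (440 vs 184).
#4: worse on cost (377 vs 184).
#5: worse on cost (316 vs 184).
#6: worse on cost (532 vs 184).
#7: worse on cost (257 vs 184).
#8: worse on cost (288 vs 184).
#9: worse on cost (555 vs 184).
#10: worse on cost (520 vs 184).
No option is at least as good as #1 on every objective and strictly better on one.

Yes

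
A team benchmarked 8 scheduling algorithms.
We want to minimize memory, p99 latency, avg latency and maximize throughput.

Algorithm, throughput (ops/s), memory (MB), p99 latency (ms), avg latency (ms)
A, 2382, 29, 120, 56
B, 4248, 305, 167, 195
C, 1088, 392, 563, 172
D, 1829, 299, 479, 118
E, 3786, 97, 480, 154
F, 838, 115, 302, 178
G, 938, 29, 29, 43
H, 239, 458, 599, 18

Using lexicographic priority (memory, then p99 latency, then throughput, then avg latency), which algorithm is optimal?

G

First minimize memory: best is 29, kept {A, G}.
Then minimize p99 latency: best is 29, kept {G}.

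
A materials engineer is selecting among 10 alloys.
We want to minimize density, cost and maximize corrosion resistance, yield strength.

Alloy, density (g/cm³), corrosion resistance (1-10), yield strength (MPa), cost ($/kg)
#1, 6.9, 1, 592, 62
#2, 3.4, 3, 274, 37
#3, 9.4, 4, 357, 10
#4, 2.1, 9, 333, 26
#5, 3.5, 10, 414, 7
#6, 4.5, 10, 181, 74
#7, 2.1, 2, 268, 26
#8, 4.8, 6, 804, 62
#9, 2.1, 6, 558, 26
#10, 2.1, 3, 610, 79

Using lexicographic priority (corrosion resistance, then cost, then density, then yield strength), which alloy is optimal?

First maximize corrosion resistance: best is 10, kept {#5, #6}.
Then minimize cost: best is 7, kept {#5}.

#5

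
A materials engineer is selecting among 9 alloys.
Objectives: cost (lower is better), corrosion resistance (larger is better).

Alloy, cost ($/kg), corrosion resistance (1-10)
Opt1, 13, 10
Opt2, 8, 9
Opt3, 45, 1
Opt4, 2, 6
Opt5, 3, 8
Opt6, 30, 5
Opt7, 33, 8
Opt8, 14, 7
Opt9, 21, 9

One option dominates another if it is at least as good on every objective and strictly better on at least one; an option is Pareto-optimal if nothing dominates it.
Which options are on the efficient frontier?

Opt1: not dominated (best corrosion resistance).
Opt2: not dominated.
Opt3: dominated by Opt1 (cost 13≤45, corrosion resistance 10≥1).
Opt4: not dominated (best cost).
Opt5: not dominated.
Opt6: dominated by Opt1 (cost 13≤30, corrosion resistance 10≥5).
Opt7: dominated by Opt1 (cost 13≤33, corrosion resistance 10≥8).
Opt8: dominated by Opt1 (cost 13≤14, corrosion resistance 10≥7).
Opt9: dominated by Opt1 (cost 13≤21, corrosion resistance 10≥9).

Opt1, Opt2, Opt4, Opt5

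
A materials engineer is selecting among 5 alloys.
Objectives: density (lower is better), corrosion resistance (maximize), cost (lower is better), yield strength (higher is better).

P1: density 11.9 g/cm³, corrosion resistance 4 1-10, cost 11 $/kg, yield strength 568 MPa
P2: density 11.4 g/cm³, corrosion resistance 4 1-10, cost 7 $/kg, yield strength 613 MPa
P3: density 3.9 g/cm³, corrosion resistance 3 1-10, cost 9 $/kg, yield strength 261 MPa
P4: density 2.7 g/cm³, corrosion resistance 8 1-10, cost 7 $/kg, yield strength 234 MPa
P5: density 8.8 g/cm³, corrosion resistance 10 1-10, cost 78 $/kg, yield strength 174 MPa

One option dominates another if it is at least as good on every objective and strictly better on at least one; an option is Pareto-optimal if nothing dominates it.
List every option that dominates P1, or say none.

P2

P2: density 11.4≤11.9, corrosion resistance 4≥4, cost 7≤11, yield strength 613≥568 — dominates P1.
Others (P3, P4, P5) are each worse than P1 on at least one objective.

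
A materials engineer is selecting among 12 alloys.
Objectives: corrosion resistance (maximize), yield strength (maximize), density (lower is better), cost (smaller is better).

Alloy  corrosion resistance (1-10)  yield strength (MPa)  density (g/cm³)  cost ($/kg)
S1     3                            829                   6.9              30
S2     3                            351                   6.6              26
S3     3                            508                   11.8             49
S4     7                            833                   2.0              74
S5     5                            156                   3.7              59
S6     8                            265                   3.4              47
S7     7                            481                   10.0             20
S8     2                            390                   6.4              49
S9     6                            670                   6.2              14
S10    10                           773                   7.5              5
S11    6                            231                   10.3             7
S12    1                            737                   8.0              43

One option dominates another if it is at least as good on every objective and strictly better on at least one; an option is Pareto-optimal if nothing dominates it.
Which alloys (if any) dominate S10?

none

S1: worse on corrosion resistance (3 vs 10).
S2: worse on corrosion resistance (3 vs 10).
S3: worse on corrosion resistance (3 vs 10).
S4: worse on corrosion resistance (7 vs 10).
S5: worse on corrosion resistance (5 vs 10).
S6: worse on corrosion resistance (8 vs 10).
S7: worse on corrosion resistance (7 vs 10).
S8: worse on corrosion resistance (2 vs 10).
S9: worse on corrosion resistance (6 vs 10).
S11: worse on corrosion resistance (6 vs 10).
S12: worse on corrosion resistance (1 vs 10).
No option dominates S10.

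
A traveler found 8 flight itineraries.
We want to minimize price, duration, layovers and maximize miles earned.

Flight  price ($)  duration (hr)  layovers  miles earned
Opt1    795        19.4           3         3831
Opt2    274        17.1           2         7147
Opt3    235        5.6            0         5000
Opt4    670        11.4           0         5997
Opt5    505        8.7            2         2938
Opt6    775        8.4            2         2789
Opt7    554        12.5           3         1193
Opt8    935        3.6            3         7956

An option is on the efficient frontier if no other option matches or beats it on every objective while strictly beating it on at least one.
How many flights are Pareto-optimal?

4

Opt1: dominated by Opt2 (price 274≤795, duration 17.1≤19.4, layovers 2≤3, miles earned 7147≥3831).
Opt2: not dominated.
Opt3: not dominated (best price).
Opt4: not dominated.
Opt5: dominated by Opt3 (price 235≤505, duration 5.6≤8.7, layovers 0≤2, miles earned 5000≥2938).
Opt6: dominated by Opt3 (price 235≤775, duration 5.6≤8.4, layovers 0≤2, miles earned 5000≥2789).
Opt7: dominated by Opt3 (price 235≤554, duration 5.6≤12.5, layovers 0≤3, miles earned 5000≥1193).
Opt8: not dominated (best duration).
Pareto-optimal: Opt2, Opt3, Opt4, Opt8 → 4.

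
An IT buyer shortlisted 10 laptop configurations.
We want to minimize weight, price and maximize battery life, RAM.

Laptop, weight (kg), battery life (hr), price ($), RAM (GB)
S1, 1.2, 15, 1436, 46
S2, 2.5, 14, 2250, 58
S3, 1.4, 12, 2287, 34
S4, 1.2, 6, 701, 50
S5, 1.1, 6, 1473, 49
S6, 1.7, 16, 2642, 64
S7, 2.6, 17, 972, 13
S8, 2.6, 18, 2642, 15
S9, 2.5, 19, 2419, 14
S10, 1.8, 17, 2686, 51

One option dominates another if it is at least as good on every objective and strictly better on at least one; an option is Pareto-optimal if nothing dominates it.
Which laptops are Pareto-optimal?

S1, S2, S4, S5, S6, S7, S8, S9, S10

S1: not dominated.
S2: not dominated.
S3: dominated by S1 (weight 1.2≤1.4, battery life 15≥12, price 1436≤2287, RAM 46≥34).
S4: not dominated (best price).
S5: not dominated (best weight).
S6: not dominated (best RAM).
S7: not dominated.
S8: not dominated.
S9: not dominated (best battery life).
S10: not dominated.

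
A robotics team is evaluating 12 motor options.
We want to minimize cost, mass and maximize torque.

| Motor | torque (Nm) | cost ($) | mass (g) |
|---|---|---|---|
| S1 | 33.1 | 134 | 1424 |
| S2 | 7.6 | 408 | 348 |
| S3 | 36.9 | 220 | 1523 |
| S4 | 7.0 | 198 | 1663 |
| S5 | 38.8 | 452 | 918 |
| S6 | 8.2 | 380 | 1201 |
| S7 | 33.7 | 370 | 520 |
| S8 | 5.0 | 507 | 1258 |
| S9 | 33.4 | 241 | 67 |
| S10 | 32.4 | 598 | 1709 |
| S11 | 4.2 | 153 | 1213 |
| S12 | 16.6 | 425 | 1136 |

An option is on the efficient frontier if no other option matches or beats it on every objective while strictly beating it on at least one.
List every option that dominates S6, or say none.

S7: torque 33.7≥8.2, cost 370≤380, mass 520≤1201 — dominates S6.
S9: torque 33.4≥8.2, cost 241≤380, mass 67≤1201 — dominates S6.
Others (S1, S2, S3, S4, S5, S8, S10, S11, S12) are each worse than S6 on at least one objective.

S7, S9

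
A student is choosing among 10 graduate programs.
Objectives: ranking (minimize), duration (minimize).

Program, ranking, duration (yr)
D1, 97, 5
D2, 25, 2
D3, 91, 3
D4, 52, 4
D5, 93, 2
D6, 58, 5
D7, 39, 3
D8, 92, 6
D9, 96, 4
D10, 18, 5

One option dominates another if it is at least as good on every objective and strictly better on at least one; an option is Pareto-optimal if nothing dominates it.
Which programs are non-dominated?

D2, D10

D1: dominated by D2 (ranking 25≤97, duration 2≤5).
D2: not dominated.
D3: dominated by D2 (ranking 25≤91, duration 2≤3).
D4: dominated by D2 (ranking 25≤52, duration 2≤4).
D5: dominated by D2 (ranking 25≤93, duration 2≤2).
D6: dominated by D2 (ranking 25≤58, duration 2≤5).
D7: dominated by D2 (ranking 25≤39, duration 2≤3).
D8: dominated by D2 (ranking 25≤92, duration 2≤6).
D9: dominated by D2 (ranking 25≤96, duration 2≤4).
D10: not dominated (best ranking).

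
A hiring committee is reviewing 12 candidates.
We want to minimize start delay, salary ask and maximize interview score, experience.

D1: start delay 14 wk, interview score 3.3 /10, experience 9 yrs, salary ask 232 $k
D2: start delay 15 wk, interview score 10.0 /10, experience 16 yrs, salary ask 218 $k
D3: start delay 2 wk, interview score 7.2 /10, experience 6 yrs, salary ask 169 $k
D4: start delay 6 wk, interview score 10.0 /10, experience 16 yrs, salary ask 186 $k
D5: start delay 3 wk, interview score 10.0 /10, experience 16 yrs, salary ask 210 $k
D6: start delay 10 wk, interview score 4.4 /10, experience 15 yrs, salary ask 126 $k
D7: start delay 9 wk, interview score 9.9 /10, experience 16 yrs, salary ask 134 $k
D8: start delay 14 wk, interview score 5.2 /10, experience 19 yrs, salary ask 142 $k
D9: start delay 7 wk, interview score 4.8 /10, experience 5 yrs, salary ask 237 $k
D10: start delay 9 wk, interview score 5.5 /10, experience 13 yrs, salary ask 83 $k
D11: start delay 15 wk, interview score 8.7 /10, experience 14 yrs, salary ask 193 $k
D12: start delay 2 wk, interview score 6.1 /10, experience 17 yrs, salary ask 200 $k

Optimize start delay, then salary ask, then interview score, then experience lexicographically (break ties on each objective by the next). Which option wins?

First minimize start delay: best is 2, kept {D3, D12}.
Then minimize salary ask: best is 169, kept {D3}.

D3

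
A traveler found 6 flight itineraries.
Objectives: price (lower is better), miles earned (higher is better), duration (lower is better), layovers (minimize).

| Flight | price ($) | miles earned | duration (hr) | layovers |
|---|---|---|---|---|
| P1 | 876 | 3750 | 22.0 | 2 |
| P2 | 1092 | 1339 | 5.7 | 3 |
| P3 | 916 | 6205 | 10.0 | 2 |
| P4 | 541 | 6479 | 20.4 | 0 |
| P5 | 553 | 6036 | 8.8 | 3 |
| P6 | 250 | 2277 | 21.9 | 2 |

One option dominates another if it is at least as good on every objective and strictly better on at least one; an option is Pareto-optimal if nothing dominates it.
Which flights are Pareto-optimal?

P2, P3, P4, P5, P6

P1: dominated by P4 (price 541≤876, miles earned 6479≥3750, duration 20.4≤22.0, layovers 0≤2).
P2: not dominated (best duration).
P3: not dominated.
P4: not dominated (best miles earned).
P5: not dominated.
P6: not dominated (best price).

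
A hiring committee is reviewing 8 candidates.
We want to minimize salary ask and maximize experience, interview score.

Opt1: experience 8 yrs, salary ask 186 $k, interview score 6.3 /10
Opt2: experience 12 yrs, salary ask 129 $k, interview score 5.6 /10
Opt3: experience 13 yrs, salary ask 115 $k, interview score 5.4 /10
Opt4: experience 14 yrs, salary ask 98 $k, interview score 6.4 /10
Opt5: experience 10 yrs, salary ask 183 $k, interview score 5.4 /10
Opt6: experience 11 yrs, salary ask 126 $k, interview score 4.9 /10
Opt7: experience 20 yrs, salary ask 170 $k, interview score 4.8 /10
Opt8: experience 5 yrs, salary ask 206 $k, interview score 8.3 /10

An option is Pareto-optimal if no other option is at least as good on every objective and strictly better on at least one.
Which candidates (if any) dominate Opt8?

Opt1: worse on interview score (6.3 vs 8.3).
Opt2: worse on interview score (5.6 vs 8.3).
Opt3: worse on interview score (5.4 vs 8.3).
Opt4: worse on interview score (6.4 vs 8.3).
Opt5: worse on interview score (5.4 vs 8.3).
Opt6: worse on interview score (4.9 vs 8.3).
Opt7: worse on interview score (4.8 vs 8.3).
No option dominates Opt8.

none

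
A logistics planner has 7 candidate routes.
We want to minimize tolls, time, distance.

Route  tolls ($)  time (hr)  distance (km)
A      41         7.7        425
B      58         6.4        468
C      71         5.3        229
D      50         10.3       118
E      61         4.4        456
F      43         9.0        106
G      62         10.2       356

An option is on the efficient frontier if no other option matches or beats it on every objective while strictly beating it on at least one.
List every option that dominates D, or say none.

F

F: tolls 43≤50, time 9.0≤10.3, distance 106≤118 — dominates D.
Others (A, B, C, E, G) are each worse than D on at least one objective.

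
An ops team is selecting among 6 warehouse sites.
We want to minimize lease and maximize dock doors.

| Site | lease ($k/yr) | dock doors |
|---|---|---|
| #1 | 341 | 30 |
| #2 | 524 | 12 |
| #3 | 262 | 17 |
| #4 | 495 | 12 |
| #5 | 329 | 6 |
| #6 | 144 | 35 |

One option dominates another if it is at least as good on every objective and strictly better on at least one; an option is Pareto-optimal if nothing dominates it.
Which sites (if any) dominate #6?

#1: worse on lease (341 vs 144).
#2: worse on lease (524 vs 144).
#3: worse on lease (262 vs 144).
#4: worse on lease (495 vs 144).
#5: worse on lease (329 vs 144).
No option dominates #6.

none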